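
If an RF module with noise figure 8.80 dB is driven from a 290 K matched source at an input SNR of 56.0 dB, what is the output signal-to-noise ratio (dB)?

47.20 dB

By definition F = SNR_in/SNR_out, so in dB: SNR_out = SNR_in − NF
SNR_out = 56.0 − 8.80 = 47.20 dB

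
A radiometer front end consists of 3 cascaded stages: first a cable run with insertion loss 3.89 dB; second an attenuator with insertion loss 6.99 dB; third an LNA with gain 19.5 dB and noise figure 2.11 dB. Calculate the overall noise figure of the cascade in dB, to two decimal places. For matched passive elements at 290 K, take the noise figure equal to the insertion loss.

12.99 dB

Convert to linear (a loss of L dB is a gain of −L dB): F_i = 10^(NF_i/10), G_i = 10^(G_i,dB/10)
  Stage 1: F_1 = 10^(3.89/10) = 2.449, G_1 = 10^(−3.89/10) = 0.4083
  Stage 2: F_2 = 10^(6.99/10) = 5.000, G_2 = 10^(−6.99/10) = 0.2000
  Stage 3: F_3 = 10^(2.11/10) = 1.626, G_3 = 10^(19.5/10) = 89.13
Friis cascade:
  F = 2.449 + (5.000 − 1)/0.4083 + (1.626 − 1)/0.08166 = 19.91
NF = 10 log₁₀(19.91) = 12.99 dB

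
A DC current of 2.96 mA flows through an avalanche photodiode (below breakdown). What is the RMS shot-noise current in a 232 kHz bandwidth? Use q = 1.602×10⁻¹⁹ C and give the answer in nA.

I_n = √(2qI·B)
2qI·B = 2 × 1.602×10⁻¹⁹ × 2.96×10⁻³ × 2.32×10⁵ = 2.20×10⁻¹⁶ A²
I_n = √(2.20×10⁻¹⁶) = 1.48×10⁻⁸ A = 14.8 nA

14.8 nA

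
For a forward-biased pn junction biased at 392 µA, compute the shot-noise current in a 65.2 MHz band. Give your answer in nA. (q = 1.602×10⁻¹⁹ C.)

90.5 nA

I_n = √(2qI·B)
2qI·B = 2 × 1.602×10⁻¹⁹ × 3.92×10⁻⁴ × 6.52×10⁷ = 8.19×10⁻¹⁵ A²
I_n = √(8.19×10⁻¹⁵) = 9.05×10⁻⁸ A = 90.5 nA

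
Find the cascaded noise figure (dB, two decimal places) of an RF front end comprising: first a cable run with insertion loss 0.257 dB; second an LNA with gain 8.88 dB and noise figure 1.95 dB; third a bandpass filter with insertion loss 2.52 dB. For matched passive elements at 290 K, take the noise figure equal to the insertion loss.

Convert to linear (a loss of L dB is a gain of −L dB): F_i = 10^(NF_i/10), G_i = 10^(G_i,dB/10)
  Stage 1: F_1 = 10^(0.257/10) = 1.061, G_1 = 10^(−0.257/10) = 0.9425
  Stage 2: F_2 = 10^(1.95/10) = 1.567, G_2 = 10^(8.88/10) = 7.727
  Stage 3: F_3 = 10^(2.52/10) = 1.786, G_3 = 10^(−2.52/10) = 0.5598
Friis cascade:
  F = 1.061 + (1.567 − 1)/0.9425 + (1.786 − 1)/7.283 = 1.770
NF = 10 log₁₀(1.770) = 2.48 dB

2.48 dB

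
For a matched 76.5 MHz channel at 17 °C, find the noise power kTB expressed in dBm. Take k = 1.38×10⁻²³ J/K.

−95.1 dBm

T = 17 °C + 273.15 = 290.15 K
P_n = kTB = 1.38×10⁻²³ × 290.15 × 7.65×10⁷ = 3.06×10⁻¹³ W
In dBm: 10 log₁₀(3.06×10⁻¹³ / 10⁻³) = −95.1 dBm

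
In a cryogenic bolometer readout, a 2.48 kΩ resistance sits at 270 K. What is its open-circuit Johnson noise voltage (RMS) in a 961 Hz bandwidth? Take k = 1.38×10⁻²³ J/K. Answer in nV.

188 nV

V_n = √(4kTRB)
4kTRB = 4 × 1.38×10⁻²³ × 270 × 2.48×10³ × 9.61×10² = 3.55×10⁻¹⁴ V²
V_n = √(3.55×10⁻¹⁴) = 1.88×10⁻⁷ V = 188 nV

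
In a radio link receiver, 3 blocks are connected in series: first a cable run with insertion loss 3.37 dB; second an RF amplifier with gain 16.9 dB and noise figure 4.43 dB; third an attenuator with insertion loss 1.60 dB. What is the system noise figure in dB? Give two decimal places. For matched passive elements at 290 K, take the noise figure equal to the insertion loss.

7.81 dB

Convert to linear (a loss of L dB is a gain of −L dB): F_i = 10^(NF_i/10), G_i = 10^(G_i,dB/10)
  Stage 1: F_1 = 10^(3.37/10) = 2.173, G_1 = 10^(−3.37/10) = 0.4603
  Stage 2: F_2 = 10^(4.43/10) = 2.773, G_2 = 10^(16.9/10) = 48.98
  Stage 3: F_3 = 10^(1.60/10) = 1.445, G_3 = 10^(−1.60/10) = 0.6918
Friis cascade:
  F = 2.173 + (2.773 − 1)/0.4603 + (1.445 − 1)/22.54 = 6.045
NF = 10 log₁₀(6.045) = 7.81 dB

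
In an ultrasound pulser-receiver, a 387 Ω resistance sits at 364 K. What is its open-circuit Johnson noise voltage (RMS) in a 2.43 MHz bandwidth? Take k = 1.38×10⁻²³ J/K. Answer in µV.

V_n = √(4kTRB)
4kTRB = 4 × 1.38×10⁻²³ × 364 × 3.87×10² × 2.43×10⁶ = 1.89×10⁻¹¹ V²
V_n = √(1.89×10⁻¹¹) = 4.35×10⁻⁶ V = 4.35 µV

4.35 µV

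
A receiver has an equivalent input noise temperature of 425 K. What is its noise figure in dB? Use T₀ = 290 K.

3.92 dB

F = 1 + T_e/T₀ = 1 + 425/290 = 2.46552
NF = 10 log₁₀(2.46552) = 3.92 dB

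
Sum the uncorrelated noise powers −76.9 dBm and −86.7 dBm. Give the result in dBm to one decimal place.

Convert to linear, add, convert back:
P₁ = 2.04×10⁻¹¹ W, P₂ = 2.14×10⁻¹² W
P_tot = 2.26×10⁻¹¹ W → 10 log₁₀(P_tot / 10⁻³) = −76.5 dBm

−76.5 dBm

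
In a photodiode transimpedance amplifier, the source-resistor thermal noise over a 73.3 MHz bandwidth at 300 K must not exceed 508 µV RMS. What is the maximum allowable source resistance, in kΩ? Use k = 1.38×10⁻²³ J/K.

213 kΩ

Johnson–Nyquist: V_n = √(4kTRB) ⇒ R = V_n² / (4kTB)
4kTB = 4 × 1.38×10⁻²³ × 300 × 7.33×10⁷ = 1.21×10⁻¹²
R = (5.08×10⁻⁴)² / 1.21×10⁻¹² = 2.13×10⁵ Ω = 213 kΩ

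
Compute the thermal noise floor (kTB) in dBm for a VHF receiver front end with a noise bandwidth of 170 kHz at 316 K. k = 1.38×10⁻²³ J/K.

P_n = kTB = 1.38×10⁻²³ × 316 × 1.70×10⁵ = 7.41×10⁻¹⁶ W
In dBm: 10 log₁₀(7.41×10⁻¹⁶ / 10⁻³) = −121.3 dBm

−121.3 dBm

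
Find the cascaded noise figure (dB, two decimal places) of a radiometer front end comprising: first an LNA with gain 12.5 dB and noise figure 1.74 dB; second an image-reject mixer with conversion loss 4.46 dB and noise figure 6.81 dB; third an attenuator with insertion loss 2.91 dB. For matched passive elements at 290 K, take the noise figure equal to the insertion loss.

2.69 dB

Convert to linear (a loss of L dB is a gain of −L dB): F_i = 10^(NF_i/10), G_i = 10^(G_i,dB/10)
  Stage 1: F_1 = 10^(1.74/10) = 1.493, G_1 = 10^(12.5/10) = 17.78
  Stage 2: F_2 = 10^(6.81/10) = 4.797, G_2 = 10^(−4.46/10) = 0.3581
  Stage 3: F_3 = 10^(2.91/10) = 1.954, G_3 = 10^(−2.91/10) = 0.5117
Friis cascade:
  F = 1.493 + (4.797 − 1)/17.78 + (1.954 − 1)/6.368 = 1.856
NF = 10 log₁₀(1.856) = 2.69 dB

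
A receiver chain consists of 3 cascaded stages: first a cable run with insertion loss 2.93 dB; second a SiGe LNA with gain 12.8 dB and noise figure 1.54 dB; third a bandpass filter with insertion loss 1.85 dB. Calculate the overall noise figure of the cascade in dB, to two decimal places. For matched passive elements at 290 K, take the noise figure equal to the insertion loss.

Convert to linear (a loss of L dB is a gain of −L dB): F_i = 10^(NF_i/10), G_i = 10^(G_i,dB/10)
  Stage 1: F_1 = 10^(2.93/10) = 1.963, G_1 = 10^(−2.93/10) = 0.5093
  Stage 2: F_2 = 10^(1.54/10) = 1.426, G_2 = 10^(12.8/10) = 19.05
  Stage 3: F_3 = 10^(1.85/10) = 1.531, G_3 = 10^(−1.85/10) = 0.6531
Friis cascade:
  F = 1.963 + (1.426 − 1)/0.5093 + (1.531 − 1)/9.705 = 2.854
NF = 10 log₁₀(2.854) = 4.55 dB

4.55 dB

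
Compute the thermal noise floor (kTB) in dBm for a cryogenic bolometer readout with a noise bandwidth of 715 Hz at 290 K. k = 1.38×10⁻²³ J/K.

−145.4 dBm

P_n = kTB = 1.38×10⁻²³ × 290 × 7.15×10² = 2.86×10⁻¹⁸ W
In dBm: 10 log₁₀(2.86×10⁻¹⁸ / 10⁻³) = −145.4 dBm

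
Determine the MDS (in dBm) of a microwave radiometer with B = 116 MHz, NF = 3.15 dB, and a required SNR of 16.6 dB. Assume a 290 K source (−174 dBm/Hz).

Sensitivity = −174 + 10 log₁₀(B) + NF + SNR_min
= −174 + 80.64 + 3.15 + 16.6
= −73.61 dBm → −73.6 dBm

−73.6 dBm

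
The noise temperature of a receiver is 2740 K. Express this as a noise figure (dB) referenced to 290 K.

10.19 dB

F = 1 + T_e/T₀ = 1 + 2740/290 = 10.4483
NF = 10 log₁₀(10.4483) = 10.19 dB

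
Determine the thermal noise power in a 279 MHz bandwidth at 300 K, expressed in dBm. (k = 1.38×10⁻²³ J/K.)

−89.4 dBm

P_n = kTB = 1.38×10⁻²³ × 300 × 2.79×10⁸ = 1.16×10⁻¹² W
In dBm: 10 log₁₀(1.16×10⁻¹² / 10⁻³) = −89.4 dBm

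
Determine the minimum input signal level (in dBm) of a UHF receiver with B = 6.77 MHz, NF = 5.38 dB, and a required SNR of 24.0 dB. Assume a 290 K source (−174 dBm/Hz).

Sensitivity = −174 + 10 log₁₀(B) + NF + SNR_min
= −174 + 68.31 + 5.38 + 24.0
= −76.31 dBm → −76.3 dBm

−76.3 dBm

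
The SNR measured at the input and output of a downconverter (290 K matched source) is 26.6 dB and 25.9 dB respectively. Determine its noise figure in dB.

NF (dB) = SNR_in(dB) − SNR_out(dB) when the source is at T₀
NF = 26.6 − 25.9 = 0.7 dB

0.7 dB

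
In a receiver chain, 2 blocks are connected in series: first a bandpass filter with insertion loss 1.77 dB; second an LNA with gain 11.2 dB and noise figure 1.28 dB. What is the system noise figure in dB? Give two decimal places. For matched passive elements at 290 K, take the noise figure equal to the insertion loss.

Convert to linear (a loss of L dB is a gain of −L dB): F_i = 10^(NF_i/10), G_i = 10^(G_i,dB/10)
  Stage 1: F_1 = 10^(1.77/10) = 1.503, G_1 = 10^(−1.77/10) = 0.6653
  Stage 2: F_2 = 10^(1.28/10) = 1.343, G_2 = 10^(11.2/10) = 13.18
Friis cascade:
  F = 1.503 + (1.343 − 1)/0.6653 = 2.018
NF = 10 log₁₀(2.018) = 3.05 dB

3.05 dB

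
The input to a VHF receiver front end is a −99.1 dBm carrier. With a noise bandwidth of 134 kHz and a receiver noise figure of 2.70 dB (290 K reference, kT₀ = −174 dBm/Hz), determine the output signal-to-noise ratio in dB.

Noise floor: N = −174 + 10 log₁₀(B) + NF
10 log₁₀(1.34×10⁵) = 51.27 dB
N = −174 + 51.27 + 2.70 = −120.03 dBm
SNR = P_sig − N = −99.1 − (−120.03) = 20.93 dB → 20.9 dB

20.9 dB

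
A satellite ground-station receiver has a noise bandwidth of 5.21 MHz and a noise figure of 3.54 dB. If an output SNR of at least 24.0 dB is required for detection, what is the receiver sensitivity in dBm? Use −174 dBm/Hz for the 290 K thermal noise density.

Sensitivity = −174 + 10 log₁₀(B) + NF + SNR_min
= −174 + 67.17 + 3.54 + 24.0
= −79.29 dBm → −79.3 dBm

−79.3 dBm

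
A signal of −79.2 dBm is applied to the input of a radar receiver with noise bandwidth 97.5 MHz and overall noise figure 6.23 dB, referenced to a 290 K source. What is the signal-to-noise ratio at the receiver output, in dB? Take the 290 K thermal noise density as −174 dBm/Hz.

Noise floor: N = −174 + 10 log₁₀(B) + NF
10 log₁₀(9.75×10⁷) = 79.89 dB
N = −174 + 79.89 + 6.23 = −87.88 dBm
SNR = P_sig − N = −79.2 − (−87.88) = 8.68 dB → 8.7 dB

8.7 dB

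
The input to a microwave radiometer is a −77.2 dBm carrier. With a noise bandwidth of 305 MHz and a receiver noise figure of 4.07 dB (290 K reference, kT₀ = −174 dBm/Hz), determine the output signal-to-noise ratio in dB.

Noise floor: N = −174 + 10 log₁₀(B) + NF
10 log₁₀(3.05×10⁸) = 84.84 dB
N = −174 + 84.84 + 4.07 = −85.09 dBm
SNR = P_sig − N = −77.2 − (−85.09) = 7.89 dB → 7.9 dB

7.9 dB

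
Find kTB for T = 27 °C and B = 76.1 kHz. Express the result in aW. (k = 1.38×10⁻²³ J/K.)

T = 27 °C + 273.15 = 300.15 K
P_n = kTB = 1.38×10⁻²³ × 300.15 × 7.61×10⁴ = 3.15×10⁻¹⁶ W = 315 aW

315 aW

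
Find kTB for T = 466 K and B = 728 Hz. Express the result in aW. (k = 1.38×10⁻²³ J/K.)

P_n = kTB = 1.38×10⁻²³ × 466 × 7.28×10² = 4.68×10⁻¹⁸ W = 4.68 aW

4.68 aW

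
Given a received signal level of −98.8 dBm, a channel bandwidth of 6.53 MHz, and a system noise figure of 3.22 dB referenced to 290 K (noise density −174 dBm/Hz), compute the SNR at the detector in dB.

Noise floor: N = −174 + 10 log₁₀(B) + NF
10 log₁₀(6.53×10⁶) = 68.15 dB
N = −174 + 68.15 + 3.22 = −102.63 dBm
SNR = P_sig − N = −98.8 − (−102.63) = 3.83 dB → 3.8 dB

3.8 dB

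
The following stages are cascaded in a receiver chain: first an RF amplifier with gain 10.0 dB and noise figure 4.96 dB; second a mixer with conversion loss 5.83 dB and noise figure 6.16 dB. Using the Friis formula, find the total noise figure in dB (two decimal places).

Convert to linear (a loss of L dB is a gain of −L dB): F_i = 10^(NF_i/10), G_i = 10^(G_i,dB/10)
  Stage 1: F_1 = 10^(4.96/10) = 3.133, G_1 = 10^(10.0/10) = 10.00
  Stage 2: F_2 = 10^(6.16/10) = 4.130, G_2 = 10^(−5.83/10) = 0.2612
Friis cascade:
  F = 3.133 + (4.130 − 1)/10.00 = 3.446
NF = 10 log₁₀(3.446) = 5.37 dB

5.37 dB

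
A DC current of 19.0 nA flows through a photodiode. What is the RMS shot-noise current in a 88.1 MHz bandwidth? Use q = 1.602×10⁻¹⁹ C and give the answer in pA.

I_n = √(2qI·B)
2qI·B = 2 × 1.602×10⁻¹⁹ × 1.90×10⁻⁸ × 8.81×10⁷ = 5.36×10⁻¹⁹ A²
I_n = √(5.36×10⁻¹⁹) = 7.32×10⁻¹⁰ A = 732 pA

732 pA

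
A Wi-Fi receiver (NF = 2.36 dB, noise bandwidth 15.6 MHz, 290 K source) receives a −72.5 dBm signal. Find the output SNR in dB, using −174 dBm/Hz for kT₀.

27.2 dB

Noise floor: N = −174 + 10 log₁₀(B) + NF
10 log₁₀(1.56×10⁷) = 71.93 dB
N = −174 + 71.93 + 2.36 = −99.71 dBm
SNR = P_sig − N = −72.5 − (−99.71) = 27.21 dB → 27.2 dB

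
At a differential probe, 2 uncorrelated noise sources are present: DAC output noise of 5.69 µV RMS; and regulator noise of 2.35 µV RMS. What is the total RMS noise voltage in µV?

6.16 µV

Uncorrelated sources add in power (mean-square): V_tot = √(ΣV_i²)
V_tot = √[(5.69×10⁻⁶)² + (2.35×10⁻⁶)²] = 6.16×10⁻⁶ V = 6.16 µV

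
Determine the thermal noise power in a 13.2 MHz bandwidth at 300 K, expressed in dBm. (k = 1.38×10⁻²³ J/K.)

−102.6 dBm

P_n = kTB = 1.38×10⁻²³ × 300 × 1.32×10⁷ = 5.46×10⁻¹⁴ W
In dBm: 10 log₁₀(5.46×10⁻¹⁴ / 10⁻³) = −102.6 dBm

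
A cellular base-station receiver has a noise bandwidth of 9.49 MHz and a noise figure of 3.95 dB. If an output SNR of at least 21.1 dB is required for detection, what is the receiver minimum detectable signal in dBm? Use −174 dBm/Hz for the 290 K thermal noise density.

Sensitivity = −174 + 10 log₁₀(B) + NF + SNR_min
= −174 + 69.77 + 3.95 + 21.1
= −79.18 dBm → −79.2 dBm

−79.2 dBm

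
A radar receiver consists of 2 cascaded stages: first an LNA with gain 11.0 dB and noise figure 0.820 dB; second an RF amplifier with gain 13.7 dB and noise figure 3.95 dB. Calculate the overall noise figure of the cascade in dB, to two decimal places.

Convert to linear (a loss of L dB is a gain of −L dB): F_i = 10^(NF_i/10), G_i = 10^(G_i,dB/10)
  Stage 1: F_1 = 10^(0.820/10) = 1.208, G_1 = 10^(11.0/10) = 12.59
  Stage 2: F_2 = 10^(3.95/10) = 2.483, G_2 = 10^(13.7/10) = 23.44
Friis cascade:
  F = 1.208 + (2.483 − 1)/12.59 = 1.326
NF = 10 log₁₀(1.326) = 1.22 dB

1.22 dB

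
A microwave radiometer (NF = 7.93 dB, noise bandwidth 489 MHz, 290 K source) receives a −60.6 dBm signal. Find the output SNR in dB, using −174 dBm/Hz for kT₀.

Noise floor: N = −174 + 10 log₁₀(B) + NF
10 log₁₀(4.89×10⁸) = 86.89 dB
N = −174 + 86.89 + 7.93 = −79.18 dBm
SNR = P_sig − N = −60.6 − (−79.18) = 18.58 dB → 18.6 dB

18.6 dB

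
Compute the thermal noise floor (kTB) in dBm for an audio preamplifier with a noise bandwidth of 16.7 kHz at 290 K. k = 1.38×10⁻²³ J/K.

P_n = kTB = 1.38×10⁻²³ × 290 × 1.67×10⁴ = 6.68×10⁻¹⁷ W
In dBm: 10 log₁₀(6.68×10⁻¹⁷ / 10⁻³) = −131.8 dBm

−131.8 dBm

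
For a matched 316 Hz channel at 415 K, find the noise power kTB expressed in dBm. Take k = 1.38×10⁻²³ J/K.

P_n = kTB = 1.38×10⁻²³ × 415 × 3.16×10² = 1.81×10⁻¹⁸ W
In dBm: 10 log₁₀(1.81×10⁻¹⁸ / 10⁻³) = −147.4 dBm

−147.4 dBm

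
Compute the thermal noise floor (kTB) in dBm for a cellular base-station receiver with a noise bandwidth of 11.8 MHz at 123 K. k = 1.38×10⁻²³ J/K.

−107.0 dBm

P_n = kTB = 1.38×10⁻²³ × 123 × 1.18×10⁷ = 2.00×10⁻¹⁴ W
In dBm: 10 log₁₀(2.00×10⁻¹⁴ / 10⁻³) = −107.0 dBm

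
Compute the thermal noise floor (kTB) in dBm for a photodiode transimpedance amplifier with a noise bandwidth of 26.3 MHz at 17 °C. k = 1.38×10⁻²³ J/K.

T = 17 °C + 273.15 = 290.15 K
P_n = kTB = 1.38×10⁻²³ × 290.15 × 2.63×10⁷ = 1.05×10⁻¹³ W
In dBm: 10 log₁₀(1.05×10⁻¹³ / 10⁻³) = −99.8 dBm

−99.8 dBm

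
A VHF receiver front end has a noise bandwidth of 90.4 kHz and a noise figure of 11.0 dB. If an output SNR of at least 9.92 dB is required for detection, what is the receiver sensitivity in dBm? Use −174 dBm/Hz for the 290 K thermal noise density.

Sensitivity = −174 + 10 log₁₀(B) + NF + SNR_min
= −174 + 49.56 + 11.0 + 9.92
= −103.52 dBm → −103.5 dBm

−103.5 dBm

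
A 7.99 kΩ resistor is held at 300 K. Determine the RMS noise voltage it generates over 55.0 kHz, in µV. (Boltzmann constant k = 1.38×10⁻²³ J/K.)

2.70 µV

V_n = √(4kTRB)
4kTRB = 4 × 1.38×10⁻²³ × 300 × 7.99×10³ × 5.50×10⁴ = 7.28×10⁻¹² V²
V_n = √(7.28×10⁻¹²) = 2.70×10⁻⁶ V = 2.70 µV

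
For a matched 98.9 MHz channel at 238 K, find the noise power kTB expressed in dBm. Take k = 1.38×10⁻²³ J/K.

−94.9 dBm

P_n = kTB = 1.38×10⁻²³ × 238 × 9.89×10⁷ = 3.25×10⁻¹³ W
In dBm: 10 log₁₀(3.25×10⁻¹³ / 10⁻³) = −94.9 dBm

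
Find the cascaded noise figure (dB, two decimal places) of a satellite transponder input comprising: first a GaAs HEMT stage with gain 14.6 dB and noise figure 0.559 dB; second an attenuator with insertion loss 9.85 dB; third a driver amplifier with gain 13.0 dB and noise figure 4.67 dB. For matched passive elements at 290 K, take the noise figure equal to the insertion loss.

3.19 dB

Convert to linear (a loss of L dB is a gain of −L dB): F_i = 10^(NF_i/10), G_i = 10^(G_i,dB/10)
  Stage 1: F_1 = 10^(0.559/10) = 1.137, G_1 = 10^(14.6/10) = 28.84
  Stage 2: F_2 = 10^(9.85/10) = 9.661, G_2 = 10^(−9.85/10) = 0.1035
  Stage 3: F_3 = 10^(4.67/10) = 2.931, G_3 = 10^(13.0/10) = 19.95
Friis cascade:
  F = 1.137 + (9.661 − 1)/28.84 + (2.931 − 1)/2.985 = 2.084
NF = 10 log₁₀(2.084) = 3.19 dB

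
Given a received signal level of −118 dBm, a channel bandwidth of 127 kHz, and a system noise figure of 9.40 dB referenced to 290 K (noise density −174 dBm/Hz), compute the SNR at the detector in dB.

Noise floor: N = −174 + 10 log₁₀(B) + NF
10 log₁₀(1.27×10⁵) = 51.04 dB
N = −174 + 51.04 + 9.40 = −113.56 dBm
SNR = P_sig − N = −118 − (−113.56) = −4.44 dB → −4.4 dB

−4.4 dB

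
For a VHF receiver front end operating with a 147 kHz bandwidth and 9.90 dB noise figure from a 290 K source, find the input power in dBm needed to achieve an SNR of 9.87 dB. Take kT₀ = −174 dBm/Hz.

Sensitivity = −174 + 10 log₁₀(B) + NF + SNR_min
= −174 + 51.67 + 9.90 + 9.87
= −102.56 dBm → −102.6 dBm

−102.6 dBm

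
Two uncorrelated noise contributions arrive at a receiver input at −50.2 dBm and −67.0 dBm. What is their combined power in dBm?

−50.1 dBm

Convert to linear, add, convert back:
P₁ = 9.55×10⁻⁹ W, P₂ = 2.00×10⁻¹⁰ W
P_tot = 9.75×10⁻⁹ W → 10 log₁₀(P_tot / 10⁻³) = −50.1 dBm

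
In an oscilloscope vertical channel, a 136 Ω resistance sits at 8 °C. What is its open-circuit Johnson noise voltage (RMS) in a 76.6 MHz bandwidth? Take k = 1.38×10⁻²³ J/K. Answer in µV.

12.7 µV

T = 8 °C + 273.15 = 281.15 K
V_n = √(4kTRB)
4kTRB = 4 × 1.38×10⁻²³ × 281.15 × 1.36×10² × 7.66×10⁷ = 1.62×10⁻¹⁰ V²
V_n = √(1.62×10⁻¹⁰) = 1.27×10⁻⁵ V = 12.7 µV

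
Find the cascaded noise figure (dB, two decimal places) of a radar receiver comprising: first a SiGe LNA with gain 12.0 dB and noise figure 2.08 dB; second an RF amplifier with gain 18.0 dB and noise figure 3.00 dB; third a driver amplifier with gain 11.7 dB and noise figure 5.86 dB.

2.25 dB

Convert to linear (a loss of L dB is a gain of −L dB): F_i = 10^(NF_i/10), G_i = 10^(G_i,dB/10)
  Stage 1: F_1 = 10^(2.08/10) = 1.614, G_1 = 10^(12.0/10) = 15.85
  Stage 2: F_2 = 10^(3.00/10) = 1.995, G_2 = 10^(18.0/10) = 63.10
  Stage 3: F_3 = 10^(5.86/10) = 3.855, G_3 = 10^(11.7/10) = 14.79
Friis cascade:
  F = 1.614 + (1.995 − 1)/15.85 + (3.855 − 1)/1000 = 1.680
NF = 10 log₁₀(1.680) = 2.25 dB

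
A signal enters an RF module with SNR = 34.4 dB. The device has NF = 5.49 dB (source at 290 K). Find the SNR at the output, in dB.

By definition F = SNR_in/SNR_out, so in dB: SNR_out = SNR_in − NF
SNR_out = 34.4 − 5.49 = 28.91 dB

28.91 dB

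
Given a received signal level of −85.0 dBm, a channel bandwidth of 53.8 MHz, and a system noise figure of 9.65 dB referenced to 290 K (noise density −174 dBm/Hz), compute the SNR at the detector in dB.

2.0 dB

Noise floor: N = −174 + 10 log₁₀(B) + NF
10 log₁₀(5.38×10⁷) = 77.31 dB
N = −174 + 77.31 + 9.65 = −87.04 dBm
SNR = P_sig − N = −85.0 − (−87.04) = 2.04 dB → 2.0 dB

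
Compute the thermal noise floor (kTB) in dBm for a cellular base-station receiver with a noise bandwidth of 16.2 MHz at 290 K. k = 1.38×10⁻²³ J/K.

−101.9 dBm

P_n = kTB = 1.38×10⁻²³ × 290 × 1.62×10⁷ = 6.48×10⁻¹⁴ W
In dBm: 10 log₁₀(6.48×10⁻¹⁴ / 10⁻³) = −101.9 dBm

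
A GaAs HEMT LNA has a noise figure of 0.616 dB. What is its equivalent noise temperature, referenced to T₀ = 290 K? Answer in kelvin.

F = 10^(0.616/10) = 1.15239
T_e = (F − 1)·T₀ = (1.15239 − 1) × 290 = 44.2 K

44.2 K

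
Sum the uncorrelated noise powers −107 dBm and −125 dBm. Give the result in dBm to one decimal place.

−106.9 dBm

Convert to linear, add, convert back:
P₁ = 2.00×10⁻¹⁴ W, P₂ = 3.16×10⁻¹⁶ W
P_tot = 2.03×10⁻¹⁴ W → 10 log₁₀(P_tot / 10⁻³) = −106.9 dBm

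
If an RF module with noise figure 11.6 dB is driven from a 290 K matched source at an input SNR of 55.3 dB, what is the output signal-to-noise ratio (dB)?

43.7 dB

By definition F = SNR_in/SNR_out, so in dB: SNR_out = SNR_in − NF
SNR_out = 55.3 − 11.6 = 43.7 dB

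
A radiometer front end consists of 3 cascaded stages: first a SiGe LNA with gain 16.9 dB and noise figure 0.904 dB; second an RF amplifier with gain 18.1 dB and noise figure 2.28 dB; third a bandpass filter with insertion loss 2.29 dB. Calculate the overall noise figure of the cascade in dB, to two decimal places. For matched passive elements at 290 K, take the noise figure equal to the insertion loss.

Convert to linear (a loss of L dB is a gain of −L dB): F_i = 10^(NF_i/10), G_i = 10^(G_i,dB/10)
  Stage 1: F_1 = 10^(0.904/10) = 1.231, G_1 = 10^(16.9/10) = 48.98
  Stage 2: F_2 = 10^(2.28/10) = 1.690, G_2 = 10^(18.1/10) = 64.57
  Stage 3: F_3 = 10^(2.29/10) = 1.694, G_3 = 10^(−2.29/10) = 0.5902
Friis cascade:
  F = 1.231 + (1.690 − 1)/48.98 + (1.694 − 1)/3162 = 1.246
NF = 10 log₁₀(1.246) = 0.95 dB

0.95 dB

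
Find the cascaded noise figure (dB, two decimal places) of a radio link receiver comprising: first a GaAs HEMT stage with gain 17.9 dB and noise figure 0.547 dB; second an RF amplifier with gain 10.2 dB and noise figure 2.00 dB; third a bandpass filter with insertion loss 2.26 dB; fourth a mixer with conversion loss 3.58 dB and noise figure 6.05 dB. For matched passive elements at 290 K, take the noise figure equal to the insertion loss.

Convert to linear (a loss of L dB is a gain of −L dB): F_i = 10^(NF_i/10), G_i = 10^(G_i,dB/10)
  Stage 1: F_1 = 10^(0.547/10) = 1.134, G_1 = 10^(17.9/10) = 61.66
  Stage 2: F_2 = 10^(2.00/10) = 1.585, G_2 = 10^(10.2/10) = 10.47
  Stage 3: F_3 = 10^(2.26/10) = 1.683, G_3 = 10^(−2.26/10) = 0.5943
  Stage 4: F_4 = 10^(6.05/10) = 4.027, G_4 = 10^(−3.58/10) = 0.4385
Friis cascade:
  F = 1.134 + (1.585 − 1)/61.66 + (1.683 − 1)/645.7 + (4.027 − 1)/383.7 = 1.153
NF = 10 log₁₀(1.153) = 0.62 dB

0.62 dB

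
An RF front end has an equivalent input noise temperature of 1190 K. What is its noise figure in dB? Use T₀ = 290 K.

F = 1 + T_e/T₀ = 1 + 1190/290 = 5.10345
NF = 10 log₁₀(5.10345) = 7.08 dB

7.08 dB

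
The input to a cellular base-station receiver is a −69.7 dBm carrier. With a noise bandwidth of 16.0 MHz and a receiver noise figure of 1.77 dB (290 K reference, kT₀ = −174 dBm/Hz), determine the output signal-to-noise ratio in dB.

30.5 dB

Noise floor: N = −174 + 10 log₁₀(B) + NF
10 log₁₀(1.60×10⁷) = 72.04 dB
N = −174 + 72.04 + 1.77 = −100.19 dBm
SNR = P_sig − N = −69.7 − (−100.19) = 30.49 dB → 30.5 dB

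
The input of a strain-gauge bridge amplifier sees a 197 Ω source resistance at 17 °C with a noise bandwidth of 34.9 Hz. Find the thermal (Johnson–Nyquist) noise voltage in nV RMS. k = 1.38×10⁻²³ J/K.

10.5 nV

T = 17 °C + 273.15 = 290.15 K
V_n = √(4kTRB)
4kTRB = 4 × 1.38×10⁻²³ × 290.15 × 1.97×10² × 3.49×10¹ = 1.10×10⁻¹⁶ V²
V_n = √(1.10×10⁻¹⁶) = 1.05×10⁻⁸ V = 10.5 nV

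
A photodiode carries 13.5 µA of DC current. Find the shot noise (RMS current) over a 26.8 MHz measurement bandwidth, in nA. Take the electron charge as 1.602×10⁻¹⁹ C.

I_n = √(2qI·B)
2qI·B = 2 × 1.602×10⁻¹⁹ × 1.35×10⁻⁵ × 2.68×10⁷ = 1.16×10⁻¹⁶ A²
I_n = √(1.16×10⁻¹⁶) = 1.08×10⁻⁸ A = 10.8 nA

10.8 nA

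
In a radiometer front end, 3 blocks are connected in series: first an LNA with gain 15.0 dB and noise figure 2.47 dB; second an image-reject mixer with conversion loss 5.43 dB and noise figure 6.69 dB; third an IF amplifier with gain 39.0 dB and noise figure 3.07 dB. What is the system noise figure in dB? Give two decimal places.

Convert to linear (a loss of L dB is a gain of −L dB): F_i = 10^(NF_i/10), G_i = 10^(G_i,dB/10)
  Stage 1: F_1 = 10^(2.47/10) = 1.766, G_1 = 10^(15.0/10) = 31.62
  Stage 2: F_2 = 10^(6.69/10) = 4.667, G_2 = 10^(−5.43/10) = 0.2864
  Stage 3: F_3 = 10^(3.07/10) = 2.028, G_3 = 10^(39.0/10) = 7943
Friis cascade:
  F = 1.766 + (4.667 − 1)/31.62 + (2.028 − 1)/9.057 = 1.995
NF = 10 log₁₀(1.995) = 3.00 dB

3.00 dB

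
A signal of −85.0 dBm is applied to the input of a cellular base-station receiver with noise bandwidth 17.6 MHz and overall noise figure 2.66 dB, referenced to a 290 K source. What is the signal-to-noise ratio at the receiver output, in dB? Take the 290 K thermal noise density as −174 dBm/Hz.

Noise floor: N = −174 + 10 log₁₀(B) + NF
10 log₁₀(1.76×10⁷) = 72.46 dB
N = −174 + 72.46 + 2.66 = −98.88 dBm
SNR = P_sig − N = −85.0 − (−98.88) = 13.88 dB → 13.9 dB

13.9 dB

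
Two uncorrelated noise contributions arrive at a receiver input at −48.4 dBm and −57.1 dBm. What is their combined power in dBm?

Convert to linear, add, convert back:
P₁ = 1.45×10⁻⁸ W, P₂ = 1.95×10⁻⁹ W
P_tot = 1.64×10⁻⁸ W → 10 log₁₀(P_tot / 10⁻³) = −47.9 dBm

−47.9 dBm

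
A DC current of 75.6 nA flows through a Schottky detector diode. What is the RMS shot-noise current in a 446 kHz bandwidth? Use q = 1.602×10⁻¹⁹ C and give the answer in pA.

104 pA

I_n = √(2qI·B)
2qI·B = 2 × 1.602×10⁻¹⁹ × 7.56×10⁻⁸ × 4.46×10⁵ = 1.08×10⁻²⁰ A²
I_n = √(1.08×10⁻²⁰) = 1.04×10⁻¹⁰ A = 104 pA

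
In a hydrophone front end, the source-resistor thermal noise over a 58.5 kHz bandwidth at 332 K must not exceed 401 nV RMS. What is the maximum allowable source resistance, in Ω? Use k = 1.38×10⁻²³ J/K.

150 Ω

Johnson–Nyquist: V_n = √(4kTRB) ⇒ R = V_n² / (4kTB)
4kTB = 4 × 1.38×10⁻²³ × 332 × 5.85×10⁴ = 1.07×10⁻¹⁵
R = (4.01×10⁻⁷)² / 1.07×10⁻¹⁵ = 1.50×10² Ω = 150 Ω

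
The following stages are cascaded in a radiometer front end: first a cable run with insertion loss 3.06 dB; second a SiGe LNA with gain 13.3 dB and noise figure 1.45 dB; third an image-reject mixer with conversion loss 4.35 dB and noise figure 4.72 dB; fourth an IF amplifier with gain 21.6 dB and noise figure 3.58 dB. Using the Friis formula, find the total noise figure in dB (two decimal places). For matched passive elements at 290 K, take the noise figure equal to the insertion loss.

Convert to linear (a loss of L dB is a gain of −L dB): F_i = 10^(NF_i/10), G_i = 10^(G_i,dB/10)
  Stage 1: F_1 = 10^(3.06/10) = 2.023, G_1 = 10^(−3.06/10) = 0.4943
  Stage 2: F_2 = 10^(1.45/10) = 1.396, G_2 = 10^(13.3/10) = 21.38
  Stage 3: F_3 = 10^(4.72/10) = 2.965, G_3 = 10^(−4.35/10) = 0.3673
  Stage 4: F_4 = 10^(3.58/10) = 2.280, G_4 = 10^(21.6/10) = 144.5
Friis cascade:
  F = 2.023 + (1.396 − 1)/0.4943 + (2.965 − 1)/10.57 + (2.280 − 1)/3.882 = 3.341
NF = 10 log₁₀(3.341) = 5.24 dB

5.24 dB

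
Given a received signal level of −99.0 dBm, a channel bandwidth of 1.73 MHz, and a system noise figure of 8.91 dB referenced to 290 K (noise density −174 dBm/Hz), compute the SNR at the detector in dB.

Noise floor: N = −174 + 10 log₁₀(B) + NF
10 log₁₀(1.73×10⁶) = 62.38 dB
N = −174 + 62.38 + 8.91 = −102.71 dBm
SNR = P_sig − N = −99.0 − (−102.71) = 3.71 dB → 3.7 dB

3.7 dB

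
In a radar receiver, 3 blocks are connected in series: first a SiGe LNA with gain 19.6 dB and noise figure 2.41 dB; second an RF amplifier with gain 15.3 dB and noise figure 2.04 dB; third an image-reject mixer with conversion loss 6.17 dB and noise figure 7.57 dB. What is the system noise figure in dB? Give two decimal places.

2.43 dB

Convert to linear (a loss of L dB is a gain of −L dB): F_i = 10^(NF_i/10), G_i = 10^(G_i,dB/10)
  Stage 1: F_1 = 10^(2.41/10) = 1.742, G_1 = 10^(19.6/10) = 91.20
  Stage 2: F_2 = 10^(2.04/10) = 1.600, G_2 = 10^(15.3/10) = 33.88
  Stage 3: F_3 = 10^(7.57/10) = 5.715, G_3 = 10^(−6.17/10) = 0.2415
Friis cascade:
  F = 1.742 + (1.600 − 1)/91.20 + (5.715 − 1)/3090 = 1.750
NF = 10 log₁₀(1.750) = 2.43 dB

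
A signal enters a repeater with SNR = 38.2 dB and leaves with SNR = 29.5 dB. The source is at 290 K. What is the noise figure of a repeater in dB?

NF (dB) = SNR_in(dB) − SNR_out(dB) when the source is at T₀
NF = 38.2 − 29.5 = 8.7 dB

8.7 dB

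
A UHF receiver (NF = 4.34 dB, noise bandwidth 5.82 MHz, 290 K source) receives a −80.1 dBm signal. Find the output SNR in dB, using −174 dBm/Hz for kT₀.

Noise floor: N = −174 + 10 log₁₀(B) + NF
10 log₁₀(5.82×10⁶) = 67.65 dB
N = −174 + 67.65 + 4.34 = −102.01 dBm
SNR = P_sig − N = −80.1 − (−102.01) = 21.91 dB → 21.9 dB

21.9 dB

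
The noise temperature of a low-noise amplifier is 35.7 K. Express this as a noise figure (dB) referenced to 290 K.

F = 1 + T_e/T₀ = 1 + 35.7/290 = 1.1231
NF = 10 log₁₀(1.1231) = 0.504 dB

0.504 dB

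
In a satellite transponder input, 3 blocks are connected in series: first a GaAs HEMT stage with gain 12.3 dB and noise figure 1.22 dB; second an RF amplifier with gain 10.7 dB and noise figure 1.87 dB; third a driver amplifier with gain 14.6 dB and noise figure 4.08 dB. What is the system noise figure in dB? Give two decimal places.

1.35 dB

Convert to linear (a loss of L dB is a gain of −L dB): F_i = 10^(NF_i/10), G_i = 10^(G_i,dB/10)
  Stage 1: F_1 = 10^(1.22/10) = 1.324, G_1 = 10^(12.3/10) = 16.98
  Stage 2: F_2 = 10^(1.87/10) = 1.538, G_2 = 10^(10.7/10) = 11.75
  Stage 3: F_3 = 10^(4.08/10) = 2.559, G_3 = 10^(14.6/10) = 28.84
Friis cascade:
  F = 1.324 + (1.538 − 1)/16.98 + (2.559 − 1)/199.5 = 1.364
NF = 10 log₁₀(1.364) = 1.35 dB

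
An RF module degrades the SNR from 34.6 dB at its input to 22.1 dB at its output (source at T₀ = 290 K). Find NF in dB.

12.5 dB

NF (dB) = SNR_in(dB) − SNR_out(dB) when the source is at T₀
NF = 34.6 − 22.1 = 12.5 dB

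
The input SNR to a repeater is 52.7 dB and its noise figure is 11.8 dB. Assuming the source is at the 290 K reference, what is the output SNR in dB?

By definition F = SNR_in/SNR_out, so in dB: SNR_out = SNR_in − NF
SNR_out = 52.7 − 11.8 = 40.9 dB

40.9 dB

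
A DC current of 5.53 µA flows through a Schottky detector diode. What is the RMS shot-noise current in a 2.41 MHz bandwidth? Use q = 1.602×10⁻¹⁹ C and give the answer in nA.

2.07 nA

I_n = √(2qI·B)
2qI·B = 2 × 1.602×10⁻¹⁹ × 5.53×10⁻⁶ × 2.41×10⁶ = 4.27×10⁻¹⁸ A²
I_n = √(4.27×10⁻¹⁸) = 2.07×10⁻⁹ A = 2.07 nA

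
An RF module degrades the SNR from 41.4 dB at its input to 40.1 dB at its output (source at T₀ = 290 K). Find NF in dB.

1.3 dB

NF (dB) = SNR_in(dB) − SNR_out(dB) when the source is at T₀
NF = 41.4 − 40.1 = 1.3 dB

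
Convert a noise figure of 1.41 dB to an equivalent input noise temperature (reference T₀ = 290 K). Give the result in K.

111 K

F = 10^(1.41/10) = 1.38357
T_e = (F − 1)·T₀ = (1.38357 − 1) × 290 = 111 K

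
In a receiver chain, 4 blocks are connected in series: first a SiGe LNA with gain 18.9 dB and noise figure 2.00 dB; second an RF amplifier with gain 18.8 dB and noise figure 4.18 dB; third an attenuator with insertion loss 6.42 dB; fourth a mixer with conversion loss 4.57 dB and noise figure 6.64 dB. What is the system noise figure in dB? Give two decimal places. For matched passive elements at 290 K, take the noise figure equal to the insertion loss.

Convert to linear (a loss of L dB is a gain of −L dB): F_i = 10^(NF_i/10), G_i = 10^(G_i,dB/10)
  Stage 1: F_1 = 10^(2.00/10) = 1.585, G_1 = 10^(18.9/10) = 77.62
  Stage 2: F_2 = 10^(4.18/10) = 2.618, G_2 = 10^(18.8/10) = 75.86
  Stage 3: F_3 = 10^(6.42/10) = 4.385, G_3 = 10^(−6.42/10) = 0.2280
  Stage 4: F_4 = 10^(6.64/10) = 4.613, G_4 = 10^(−4.57/10) = 0.3491
Friis cascade:
  F = 1.585 + (2.618 − 1)/77.62 + (4.385 − 1)/5888 + (4.613 − 1)/1343 = 1.609
NF = 10 log₁₀(1.609) = 2.07 dB

2.07 dB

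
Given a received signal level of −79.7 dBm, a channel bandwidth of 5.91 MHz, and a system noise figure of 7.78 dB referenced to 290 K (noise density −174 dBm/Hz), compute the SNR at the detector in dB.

Noise floor: N = −174 + 10 log₁₀(B) + NF
10 log₁₀(5.91×10⁶) = 67.72 dB
N = −174 + 67.72 + 7.78 = −98.50 dBm
SNR = P_sig − N = −79.7 − (−98.50) = 18.80 dB → 18.8 dB

18.8 dB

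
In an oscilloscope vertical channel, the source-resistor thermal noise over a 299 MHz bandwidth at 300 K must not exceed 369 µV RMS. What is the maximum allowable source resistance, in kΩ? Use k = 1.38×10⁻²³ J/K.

27.5 kΩ

Johnson–Nyquist: V_n = √(4kTRB) ⇒ R = V_n² / (4kTB)
4kTB = 4 × 1.38×10⁻²³ × 300 × 2.99×10⁸ = 4.95×10⁻¹²
R = (3.69×10⁻⁴)² / 4.95×10⁻¹² = 2.75×10⁴ Ω = 27.5 kΩ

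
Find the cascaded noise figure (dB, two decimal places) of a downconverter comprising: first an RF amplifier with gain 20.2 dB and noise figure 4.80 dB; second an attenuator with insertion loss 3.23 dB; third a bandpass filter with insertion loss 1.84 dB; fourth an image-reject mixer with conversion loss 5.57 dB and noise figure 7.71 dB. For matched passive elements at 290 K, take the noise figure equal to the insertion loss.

Convert to linear (a loss of L dB is a gain of −L dB): F_i = 10^(NF_i/10), G_i = 10^(G_i,dB/10)
  Stage 1: F_1 = 10^(4.80/10) = 3.020, G_1 = 10^(20.2/10) = 104.7
  Stage 2: F_2 = 10^(3.23/10) = 2.104, G_2 = 10^(−3.23/10) = 0.4753
  Stage 3: F_3 = 10^(1.84/10) = 1.528, G_3 = 10^(−1.84/10) = 0.6546
  Stage 4: F_4 = 10^(7.71/10) = 5.902, G_4 = 10^(−5.57/10) = 0.2773
Friis cascade:
  F = 3.020 + (2.104 − 1)/104.7 + (1.528 − 1)/49.77 + (5.902 − 1)/32.58 = 3.192
NF = 10 log₁₀(3.192) = 5.04 dB

5.04 dB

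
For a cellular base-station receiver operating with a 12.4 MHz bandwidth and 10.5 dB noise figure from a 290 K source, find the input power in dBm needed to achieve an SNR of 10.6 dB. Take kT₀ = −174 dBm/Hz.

Sensitivity = −174 + 10 log₁₀(B) + NF + SNR_min
= −174 + 70.93 + 10.5 + 10.6
= −81.97 dBm → −82.0 dBm

−82.0 dBm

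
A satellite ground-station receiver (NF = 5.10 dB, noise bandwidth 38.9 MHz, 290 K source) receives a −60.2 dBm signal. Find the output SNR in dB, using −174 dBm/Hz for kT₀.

32.8 dB

Noise floor: N = −174 + 10 log₁₀(B) + NF
10 log₁₀(3.89×10⁷) = 75.9 dB
N = −174 + 75.9 + 5.10 = −93.00 dBm
SNR = P_sig − N = −60.2 − (−93.00) = 32.80 dB → 32.8 dB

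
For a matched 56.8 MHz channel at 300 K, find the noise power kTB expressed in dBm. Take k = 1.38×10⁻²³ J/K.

P_n = kTB = 1.38×10⁻²³ × 300 × 5.68×10⁷ = 2.35×10⁻¹³ W
In dBm: 10 log₁₀(2.35×10⁻¹³ / 10⁻³) = −96.3 dBm

−96.3 dBm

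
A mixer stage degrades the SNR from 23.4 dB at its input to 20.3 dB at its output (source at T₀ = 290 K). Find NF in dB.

3.1 dB

NF (dB) = SNR_in(dB) − SNR_out(dB) when the source is at T₀
NF = 23.4 − 20.3 = 3.1 dB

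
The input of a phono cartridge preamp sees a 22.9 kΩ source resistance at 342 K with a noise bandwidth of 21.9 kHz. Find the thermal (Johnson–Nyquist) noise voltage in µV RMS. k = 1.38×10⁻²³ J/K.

V_n = √(4kTRB)
4kTRB = 4 × 1.38×10⁻²³ × 342 × 2.29×10⁴ × 2.19×10⁴ = 9.47×10⁻¹² V²
V_n = √(9.47×10⁻¹²) = 3.08×10⁻⁶ V = 3.08 µV

3.08 µV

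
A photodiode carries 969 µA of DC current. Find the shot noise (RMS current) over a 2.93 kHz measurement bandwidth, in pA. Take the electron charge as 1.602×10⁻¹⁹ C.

I_n = √(2qI·B)
2qI·B = 2 × 1.602×10⁻¹⁹ × 9.69×10⁻⁴ × 2.93×10³ = 9.10×10⁻¹⁹ A²
I_n = √(9.10×10⁻¹⁹) = 9.54×10⁻¹⁰ A = 954 pA

954 pA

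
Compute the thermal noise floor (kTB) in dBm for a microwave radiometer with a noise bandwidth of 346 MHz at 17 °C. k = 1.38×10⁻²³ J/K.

−88.6 dBm

T = 17 °C + 273.15 = 290.15 K
P_n = kTB = 1.38×10⁻²³ × 290.15 × 3.46×10⁸ = 1.39×10⁻¹² W
In dBm: 10 log₁₀(1.39×10⁻¹² / 10⁻³) = −88.6 dBm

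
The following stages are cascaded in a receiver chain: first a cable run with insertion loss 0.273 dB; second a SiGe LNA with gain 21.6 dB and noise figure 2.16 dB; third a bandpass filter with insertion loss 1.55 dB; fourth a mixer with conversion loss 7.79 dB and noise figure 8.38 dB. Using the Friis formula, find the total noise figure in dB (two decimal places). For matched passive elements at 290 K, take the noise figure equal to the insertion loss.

Convert to linear (a loss of L dB is a gain of −L dB): F_i = 10^(NF_i/10), G_i = 10^(G_i,dB/10)
  Stage 1: F_1 = 10^(0.273/10) = 1.065, G_1 = 10^(−0.273/10) = 0.9391
  Stage 2: F_2 = 10^(2.16/10) = 1.644, G_2 = 10^(21.6/10) = 144.5
  Stage 3: F_3 = 10^(1.55/10) = 1.429, G_3 = 10^(−1.55/10) = 0.6998
  Stage 4: F_4 = 10^(8.38/10) = 6.887, G_4 = 10^(−7.79/10) = 0.1663
Friis cascade:
  F = 1.065 + (1.644 − 1)/0.9391 + (1.429 − 1)/135.7 + (6.887 − 1)/94.99 = 1.816
NF = 10 log₁₀(1.816) = 2.59 dB

2.59 dB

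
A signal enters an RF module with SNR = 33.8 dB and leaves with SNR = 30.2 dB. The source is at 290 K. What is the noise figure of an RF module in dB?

3.6 dB

NF (dB) = SNR_in(dB) − SNR_out(dB) when the source is at T₀
NF = 33.8 − 30.2 = 3.6 dB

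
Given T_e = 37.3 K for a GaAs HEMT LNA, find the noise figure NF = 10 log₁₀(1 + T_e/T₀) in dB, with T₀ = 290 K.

0.525 dB

F = 1 + T_e/T₀ = 1 + 37.3/290 = 1.12862
NF = 10 log₁₀(1.12862) = 0.525 dB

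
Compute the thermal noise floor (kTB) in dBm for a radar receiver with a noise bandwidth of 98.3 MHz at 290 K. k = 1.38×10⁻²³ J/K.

P_n = kTB = 1.38×10⁻²³ × 290 × 9.83×10⁷ = 3.93×10⁻¹³ W
In dBm: 10 log₁₀(3.93×10⁻¹³ / 10⁻³) = −94.1 dBm

−94.1 dBm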